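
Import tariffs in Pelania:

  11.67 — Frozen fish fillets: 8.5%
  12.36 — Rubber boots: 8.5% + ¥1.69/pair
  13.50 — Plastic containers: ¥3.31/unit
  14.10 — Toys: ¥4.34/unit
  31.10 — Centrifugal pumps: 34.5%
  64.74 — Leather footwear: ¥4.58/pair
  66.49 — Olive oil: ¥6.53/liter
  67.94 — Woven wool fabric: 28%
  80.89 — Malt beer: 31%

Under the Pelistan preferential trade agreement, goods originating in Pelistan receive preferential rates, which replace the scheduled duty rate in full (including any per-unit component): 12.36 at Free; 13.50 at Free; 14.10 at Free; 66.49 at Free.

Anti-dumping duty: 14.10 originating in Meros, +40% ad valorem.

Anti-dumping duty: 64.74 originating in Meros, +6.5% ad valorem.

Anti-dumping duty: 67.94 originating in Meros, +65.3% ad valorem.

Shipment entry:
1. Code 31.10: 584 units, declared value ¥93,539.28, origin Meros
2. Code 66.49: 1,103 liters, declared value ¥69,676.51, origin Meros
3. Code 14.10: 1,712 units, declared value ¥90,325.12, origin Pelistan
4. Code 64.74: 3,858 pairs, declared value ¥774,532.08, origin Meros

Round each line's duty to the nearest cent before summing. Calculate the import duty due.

¥107,487.87

Line 1 (31.10, Meros, 584 units, ¥93,539.28):
Base rate for 31.10 is 34.5%.
Duty = ¥93,539.28 × 34.5% = ¥32,271.05.
Line 2 (66.49, Meros, 1,103 liters, ¥69,676.51):
Base rate for 66.49 is ¥6.53/liter.
66.49 has an FTA preferential rate, but origin Meros is not Pelistan; base rate stands.
Duty = 1,103 × ¥6.53 = ¥7,202.59.
Line 3 (14.10, Pelistan, 1,712 units, ¥90,325.12):
Base rate for 14.10 is ¥4.34/unit.
Origin Pelistan qualifies under the Pelania–Pelistan agreement and 14.10 is covered: preferential rate Free applies instead.
The additional-duty order on 14.10 targets Meros, not Pelistan; it does not apply.
Duty = ¥90,325.12 × 0% = ¥0.00.
Line 4 (64.74, Meros, 3,858 pairs, ¥774,532.08):
Base rate for 64.74 is ¥4.58/pair.
Additional duty on 64.74 from Meros: +6.5% ad valorem. Applied ad valorem rate = 6.5%.
Duty = ¥774,532.08 × 6.5% + 3,858 × ¥4.58 = ¥68,014.23.
Total = ¥32,271.05 + ¥7,202.59 + ¥0.00 + ¥68,014.23 = ¥107,487.87.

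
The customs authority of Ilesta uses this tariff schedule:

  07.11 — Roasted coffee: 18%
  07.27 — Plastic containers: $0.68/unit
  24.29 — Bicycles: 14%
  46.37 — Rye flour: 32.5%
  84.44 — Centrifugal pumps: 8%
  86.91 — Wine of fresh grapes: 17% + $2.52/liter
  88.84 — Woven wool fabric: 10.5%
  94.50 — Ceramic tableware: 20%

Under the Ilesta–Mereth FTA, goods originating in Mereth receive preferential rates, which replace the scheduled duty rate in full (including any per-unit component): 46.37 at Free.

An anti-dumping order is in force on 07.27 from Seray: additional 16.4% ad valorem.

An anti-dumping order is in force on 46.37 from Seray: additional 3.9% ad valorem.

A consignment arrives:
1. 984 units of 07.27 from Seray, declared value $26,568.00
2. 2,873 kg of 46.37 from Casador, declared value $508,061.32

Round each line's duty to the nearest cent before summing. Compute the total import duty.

$170,146.20

Line 1 (07.27, Seray, 984 units, $26,568.00):
Base rate for 07.27 is $0.68/unit.
Additional duty on 07.27 from Seray: +16.4% ad valorem. Applied ad valorem rate = 16.4%.
Duty = $26,568.00 × 16.4% + 984 × $0.68 = $5,026.27.
Line 2 (46.37, Casador, 2,873 kg, $508,061.32):
Base rate for 46.37 is 32.5%.
46.37 has an FTA preferential rate, but origin Casador is not Mereth; base rate stands.
The additional-duty order on 46.37 targets Seray, not Casador; it does not apply.
Duty = $508,061.32 × 32.5% = $165,119.93.
Total = $5,026.27 + $165,119.93 = $170,146.20.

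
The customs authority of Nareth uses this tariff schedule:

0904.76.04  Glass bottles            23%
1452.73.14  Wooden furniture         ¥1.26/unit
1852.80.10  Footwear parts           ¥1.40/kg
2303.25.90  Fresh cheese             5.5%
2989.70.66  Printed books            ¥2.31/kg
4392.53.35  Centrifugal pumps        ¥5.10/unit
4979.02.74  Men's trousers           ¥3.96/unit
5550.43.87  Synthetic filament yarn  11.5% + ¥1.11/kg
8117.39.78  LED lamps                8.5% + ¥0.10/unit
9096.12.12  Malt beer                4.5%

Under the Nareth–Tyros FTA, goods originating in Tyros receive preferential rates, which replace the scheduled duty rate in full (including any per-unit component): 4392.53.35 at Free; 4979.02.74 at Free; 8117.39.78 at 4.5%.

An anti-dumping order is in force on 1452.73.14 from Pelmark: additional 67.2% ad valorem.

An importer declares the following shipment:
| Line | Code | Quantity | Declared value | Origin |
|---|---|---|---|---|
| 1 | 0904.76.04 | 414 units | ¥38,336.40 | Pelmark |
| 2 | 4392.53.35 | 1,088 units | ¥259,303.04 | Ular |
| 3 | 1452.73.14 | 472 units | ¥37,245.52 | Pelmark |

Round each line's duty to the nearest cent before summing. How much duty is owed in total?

Line 1 (0904.76.04, Pelmark, 414 units, ¥38,336.40):
Base rate for 0904.76.04 is 23%.
Duty = ¥38,336.40 × 23% = ¥8,817.37.
Line 2 (4392.53.35, Ular, 1,088 units, ¥259,303.04):
Base rate for 4392.53.35 is ¥5.10/unit.
4392.53.35 has an FTA preferential rate, but origin Ular is not Tyros; base rate stands.
Duty = 1,088 × ¥5.10 = ¥5,548.80.
Line 3 (1452.73.14, Pelmark, 472 units, ¥37,245.52):
Base rate for 1452.73.14 is ¥1.26/unit.
Additional duty on 1452.73.14 from Pelmark: +67.2% ad valorem. Applied ad valorem rate = 67.2%.
Duty = ¥37,245.52 × 67.2% + 472 × ¥1.26 = ¥25,623.71.
Total = ¥8,817.37 + ¥5,548.80 + ¥25,623.71 = ¥39,989.88.

¥39,989.88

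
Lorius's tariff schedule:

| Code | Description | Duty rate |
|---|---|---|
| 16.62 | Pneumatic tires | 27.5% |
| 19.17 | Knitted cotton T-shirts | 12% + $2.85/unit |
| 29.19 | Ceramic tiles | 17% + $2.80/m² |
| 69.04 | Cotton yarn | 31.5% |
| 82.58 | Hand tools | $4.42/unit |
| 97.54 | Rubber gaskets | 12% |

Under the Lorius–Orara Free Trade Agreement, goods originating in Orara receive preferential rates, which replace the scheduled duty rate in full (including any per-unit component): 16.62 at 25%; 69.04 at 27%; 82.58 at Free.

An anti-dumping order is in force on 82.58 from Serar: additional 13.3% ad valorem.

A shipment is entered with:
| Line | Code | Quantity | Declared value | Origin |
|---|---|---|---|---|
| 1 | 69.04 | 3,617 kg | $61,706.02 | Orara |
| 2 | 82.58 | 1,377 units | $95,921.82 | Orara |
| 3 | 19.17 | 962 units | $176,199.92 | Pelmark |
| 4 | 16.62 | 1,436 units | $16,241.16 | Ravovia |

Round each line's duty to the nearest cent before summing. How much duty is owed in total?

$45,012.64

Line 1 (69.04, Orara, 3,617 kg, $61,706.02):
Base rate for 69.04 is 31.5%.
Origin Orara qualifies under the Lorius–Orara agreement and 69.04 is covered: preferential rate 27% applies instead.
Duty = $61,706.02 × 27% = $16,660.63.
Line 2 (82.58, Orara, 1,377 units, $95,921.82):
Base rate for 82.58 is $4.42/unit.
Origin Orara qualifies under the Lorius–Orara agreement and 82.58 is covered: preferential rate Free applies instead.
The additional-duty order on 82.58 targets Serar, not Orara; it does not apply.
Duty = $95,921.82 × 0% = $0.00.
Line 3 (19.17, Pelmark, 962 units, $176,199.92):
Base rate for 19.17 is 12% + $2.85/unit.
Duty = $176,199.92 × 12% + 962 × $2.85 = $23,885.69.
Line 4 (16.62, Ravovia, 1,436 units, $16,241.16):
Base rate for 16.62 is 27.5%.
16.62 has an FTA preferential rate, but origin Ravovia is not Orara; base rate stands.
Duty = $16,241.16 × 27.5% = $4,466.32.
Total = $16,660.63 + $0.00 + $23,885.69 + $4,466.32 = $45,012.64.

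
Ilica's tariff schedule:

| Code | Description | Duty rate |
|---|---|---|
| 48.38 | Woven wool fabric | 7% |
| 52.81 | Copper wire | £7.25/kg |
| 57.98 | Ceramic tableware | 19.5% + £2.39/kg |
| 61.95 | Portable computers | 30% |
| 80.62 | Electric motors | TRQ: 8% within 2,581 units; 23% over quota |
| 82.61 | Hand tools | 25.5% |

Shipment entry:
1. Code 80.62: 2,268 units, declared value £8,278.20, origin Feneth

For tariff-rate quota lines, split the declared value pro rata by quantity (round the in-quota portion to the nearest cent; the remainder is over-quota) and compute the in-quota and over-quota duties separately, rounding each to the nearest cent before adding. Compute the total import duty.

Line 1 (80.62, Feneth, 2,268 units, £8,278.20):
Code 80.62 is under a tariff-rate quota (threshold 2,581 units). Quantity 2,268 units is within the quota, so the in-quota rate 8% applies to the full value.
Duty = £8,278.20 × 8% = £662.26.

£662.26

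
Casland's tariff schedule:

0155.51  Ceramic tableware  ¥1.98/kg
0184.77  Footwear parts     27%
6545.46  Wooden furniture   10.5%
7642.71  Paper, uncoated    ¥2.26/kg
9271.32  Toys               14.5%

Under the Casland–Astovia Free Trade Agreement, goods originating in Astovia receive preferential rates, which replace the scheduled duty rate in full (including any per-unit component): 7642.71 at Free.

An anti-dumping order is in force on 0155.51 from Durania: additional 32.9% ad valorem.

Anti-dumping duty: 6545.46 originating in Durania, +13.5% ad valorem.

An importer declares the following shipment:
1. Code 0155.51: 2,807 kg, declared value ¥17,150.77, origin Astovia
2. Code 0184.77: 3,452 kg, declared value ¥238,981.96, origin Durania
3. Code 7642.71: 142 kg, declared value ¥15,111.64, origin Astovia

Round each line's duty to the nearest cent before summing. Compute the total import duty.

Line 1 (0155.51, Astovia, 2,807 kg, ¥17,150.77):
Base rate for 0155.51 is ¥1.98/kg.
Origin Astovia is the FTA partner but 0155.51 is not on the preference list; base rate stands.
The additional-duty order on 0155.51 targets Durania, not Astovia; it does not apply.
Duty = 2,807 × ¥1.98 = ¥5,557.86.
Line 2 (0184.77, Durania, 3,452 kg, ¥238,981.96):
Base rate for 0184.77 is 27%.
Duty = ¥238,981.96 × 27% = ¥64,525.13.
Line 3 (7642.71, Astovia, 142 kg, ¥15,111.64):
Base rate for 7642.71 is ¥2.26/kg.
Origin Astovia qualifies under the Casland–Astovia agreement and 7642.71 is covered: preferential rate Free applies instead.
Duty = ¥15,111.64 × 0% = ¥0.00.
Total = ¥5,557.86 + ¥64,525.13 + ¥0.00 = ¥70,082.99.

¥70,082.99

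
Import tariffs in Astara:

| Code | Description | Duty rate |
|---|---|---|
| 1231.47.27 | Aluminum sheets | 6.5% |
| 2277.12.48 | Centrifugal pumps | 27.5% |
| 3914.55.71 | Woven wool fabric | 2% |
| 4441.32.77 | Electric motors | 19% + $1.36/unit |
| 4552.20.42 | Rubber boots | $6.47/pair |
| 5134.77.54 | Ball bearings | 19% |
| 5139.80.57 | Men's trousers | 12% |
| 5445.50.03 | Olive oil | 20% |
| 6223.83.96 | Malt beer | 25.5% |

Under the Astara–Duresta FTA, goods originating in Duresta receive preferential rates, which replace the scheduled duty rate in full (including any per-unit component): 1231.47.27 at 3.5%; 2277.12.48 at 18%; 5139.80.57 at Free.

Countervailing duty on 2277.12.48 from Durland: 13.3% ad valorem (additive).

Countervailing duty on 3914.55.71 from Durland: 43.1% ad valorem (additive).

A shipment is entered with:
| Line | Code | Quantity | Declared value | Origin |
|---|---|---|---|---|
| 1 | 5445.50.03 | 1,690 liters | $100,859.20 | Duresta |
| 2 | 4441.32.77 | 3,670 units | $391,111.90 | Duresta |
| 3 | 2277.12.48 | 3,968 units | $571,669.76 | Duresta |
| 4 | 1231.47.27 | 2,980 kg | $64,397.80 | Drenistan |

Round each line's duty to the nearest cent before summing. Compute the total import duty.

Line 1 (5445.50.03, Duresta, 1,690 liters, $100,859.20):
Base rate for 5445.50.03 is 20%.
Origin Duresta is the FTA partner but 5445.50.03 is not on the preference list; base rate stands.
Duty = $100,859.20 × 20% = $20,171.84.
Line 2 (4441.32.77, Duresta, 3,670 units, $391,111.90):
Base rate for 4441.32.77 is 19% + $1.36/unit.
Origin Duresta is the FTA partner but 4441.32.77 is not on the preference list; base rate stands.
Duty = $391,111.90 × 19% + 3,670 × $1.36 = $79,302.46.
Line 3 (2277.12.48, Duresta, 3,968 units, $571,669.76):
Base rate for 2277.12.48 is 27.5%.
Origin Duresta qualifies under the Astara–Duresta agreement and 2277.12.48 is covered: preferential rate 18% applies instead.
The additional-duty order on 2277.12.48 targets Durland, not Duresta; it does not apply.
Duty = $571,669.76 × 18% = $102,900.56.
Line 4 (1231.47.27, Drenistan, 2,980 kg, $64,397.80):
Base rate for 1231.47.27 is 6.5%.
1231.47.27 has an FTA preferential rate, but origin Drenistan is not Duresta; base rate stands.
Duty = $64,397.80 × 6.5% = $4,185.86.
Total = $20,171.84 + $79,302.46 + $102,900.56 + $4,185.86 = $206,560.72.

$206,560.72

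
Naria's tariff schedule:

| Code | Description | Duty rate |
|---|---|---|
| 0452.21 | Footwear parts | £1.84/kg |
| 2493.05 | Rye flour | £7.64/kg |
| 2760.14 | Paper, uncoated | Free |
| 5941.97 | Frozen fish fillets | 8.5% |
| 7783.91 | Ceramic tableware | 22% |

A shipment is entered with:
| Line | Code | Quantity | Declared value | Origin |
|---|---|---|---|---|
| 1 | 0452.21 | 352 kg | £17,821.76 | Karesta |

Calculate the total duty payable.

£647.68

Line 1 (0452.21, Karesta, 352 kg, £17,821.76):
Base rate for 0452.21 is £1.84/kg.
Duty = 352 × £1.84 = £647.68.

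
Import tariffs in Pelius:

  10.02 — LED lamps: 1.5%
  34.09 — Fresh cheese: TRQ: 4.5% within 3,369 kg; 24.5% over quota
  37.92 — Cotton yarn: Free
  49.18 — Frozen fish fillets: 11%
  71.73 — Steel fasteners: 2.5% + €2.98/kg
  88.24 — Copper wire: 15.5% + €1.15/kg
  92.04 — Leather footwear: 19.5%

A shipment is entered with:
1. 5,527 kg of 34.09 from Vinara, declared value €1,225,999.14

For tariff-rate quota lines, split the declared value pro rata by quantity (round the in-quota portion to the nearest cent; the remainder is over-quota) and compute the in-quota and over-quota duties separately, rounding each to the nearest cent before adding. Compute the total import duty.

€150,907.47

Line 1 (34.09, Vinara, 5,527 kg, €1,225,999.14):
Code 34.09 is under a tariff-rate quota (threshold 3,369 kg). In-quota: 3,369 kg at 4.5%; over-quota: 2,158 kg at 24.5%.
Pro-rata value split: in-quota = €1,225,999.14 × 3,369/5,527 = €747,311.58; over-quota = €1,225,999.14 − €747,311.58 = €478,687.56.
In-quota duty = €747,311.58 × 4.5% = €33,629.02. Over-quota duty = €478,687.56 × 24.5% = €117,278.45.
Line duty = €33,629.02 + €117,278.45 = €150,907.47.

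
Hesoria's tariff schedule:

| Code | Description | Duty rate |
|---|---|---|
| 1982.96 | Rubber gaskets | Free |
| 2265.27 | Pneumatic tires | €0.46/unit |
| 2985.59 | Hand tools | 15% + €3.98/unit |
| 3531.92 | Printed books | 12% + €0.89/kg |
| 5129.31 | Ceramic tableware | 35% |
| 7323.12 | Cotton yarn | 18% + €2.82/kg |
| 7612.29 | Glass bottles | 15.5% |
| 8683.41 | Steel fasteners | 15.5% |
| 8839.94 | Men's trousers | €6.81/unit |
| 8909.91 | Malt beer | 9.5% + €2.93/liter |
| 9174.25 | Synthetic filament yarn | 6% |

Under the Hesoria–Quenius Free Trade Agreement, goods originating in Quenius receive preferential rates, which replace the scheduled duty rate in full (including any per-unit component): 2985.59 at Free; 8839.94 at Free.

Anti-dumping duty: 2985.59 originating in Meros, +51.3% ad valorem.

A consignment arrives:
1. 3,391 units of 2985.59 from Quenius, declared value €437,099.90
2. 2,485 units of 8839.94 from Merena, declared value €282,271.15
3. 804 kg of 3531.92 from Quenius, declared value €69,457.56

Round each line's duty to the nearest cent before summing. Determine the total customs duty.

€25,973.32

Line 1 (2985.59, Quenius, 3,391 units, €437,099.90):
Base rate for 2985.59 is 15% + €3.98/unit.
Origin Quenius qualifies under the Hesoria–Quenius agreement and 2985.59 is covered: preferential rate Free applies instead.
The additional-duty order on 2985.59 targets Meros, not Quenius; it does not apply.
Duty = €437,099.90 × 0% = €0.00.
Line 2 (8839.94, Merena, 2,485 units, €282,271.15):
Base rate for 8839.94 is €6.81/unit.
8839.94 has an FTA preferential rate, but origin Merena is not Quenius; base rate stands.
Duty = 2,485 × €6.81 = €16,922.85.
Line 3 (3531.92, Quenius, 804 kg, €69,457.56):
Base rate for 3531.92 is 12% + €0.89/kg.
Origin Quenius is the FTA partner but 3531.92 is not on the preference list; base rate stands.
Duty = €69,457.56 × 12% + 804 × €0.89 = €9,050.47.
Total = €0.00 + €16,922.85 + €9,050.47 = €25,973.32.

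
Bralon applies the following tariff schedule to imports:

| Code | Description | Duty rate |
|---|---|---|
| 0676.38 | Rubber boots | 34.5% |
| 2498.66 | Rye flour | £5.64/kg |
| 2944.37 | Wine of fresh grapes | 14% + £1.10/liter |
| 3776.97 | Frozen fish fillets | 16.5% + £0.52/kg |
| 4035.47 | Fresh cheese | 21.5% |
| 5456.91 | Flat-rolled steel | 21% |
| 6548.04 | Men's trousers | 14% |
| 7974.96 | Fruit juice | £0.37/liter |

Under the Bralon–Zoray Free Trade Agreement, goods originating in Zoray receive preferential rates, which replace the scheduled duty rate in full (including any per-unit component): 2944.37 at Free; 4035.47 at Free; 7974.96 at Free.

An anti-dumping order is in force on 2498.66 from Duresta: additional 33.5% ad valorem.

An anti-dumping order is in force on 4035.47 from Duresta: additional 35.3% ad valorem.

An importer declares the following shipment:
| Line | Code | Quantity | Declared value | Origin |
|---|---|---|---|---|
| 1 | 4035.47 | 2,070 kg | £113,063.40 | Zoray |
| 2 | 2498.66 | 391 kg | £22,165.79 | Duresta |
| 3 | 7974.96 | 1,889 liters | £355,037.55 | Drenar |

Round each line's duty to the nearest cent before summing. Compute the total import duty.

£10,329.71

Line 1 (4035.47, Zoray, 2,070 kg, £113,063.40):
Base rate for 4035.47 is 21.5%.
Origin Zoray qualifies under the Bralon–Zoray agreement and 4035.47 is covered: preferential rate Free applies instead.
The additional-duty order on 4035.47 targets Duresta, not Zoray; it does not apply.
Duty = £113,063.40 × 0% = £0.00.
Line 2 (2498.66, Duresta, 391 kg, £22,165.79):
Base rate for 2498.66 is £5.64/kg.
Additional duty on 2498.66 from Duresta: +33.5% ad valorem. Applied ad valorem rate = 33.5%.
Duty = £22,165.79 × 33.5% + 391 × £5.64 = £9,630.78.
Line 3 (7974.96, Drenar, 1,889 liters, £355,037.55):
Base rate for 7974.96 is £0.37/liter.
7974.96 has an FTA preferential rate, but origin Drenar is not Zoray; base rate stands.
Duty = 1,889 × £0.37 = £698.93.
Total = £0.00 + £9,630.78 + £698.93 = £10,329.71.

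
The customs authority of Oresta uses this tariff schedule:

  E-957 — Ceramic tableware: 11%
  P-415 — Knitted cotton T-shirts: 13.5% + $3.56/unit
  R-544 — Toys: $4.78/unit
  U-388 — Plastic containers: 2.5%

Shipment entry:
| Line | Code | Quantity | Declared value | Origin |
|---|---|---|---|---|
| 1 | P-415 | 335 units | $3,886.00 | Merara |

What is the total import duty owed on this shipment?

$1,717.21

Line 1 (P-415, Merara, 335 units, $3,886.00):
Base rate for P-415 is 13.5% + $3.56/unit.
Duty = $3,886.00 × 13.5% + 335 × $3.56 = $1,717.21.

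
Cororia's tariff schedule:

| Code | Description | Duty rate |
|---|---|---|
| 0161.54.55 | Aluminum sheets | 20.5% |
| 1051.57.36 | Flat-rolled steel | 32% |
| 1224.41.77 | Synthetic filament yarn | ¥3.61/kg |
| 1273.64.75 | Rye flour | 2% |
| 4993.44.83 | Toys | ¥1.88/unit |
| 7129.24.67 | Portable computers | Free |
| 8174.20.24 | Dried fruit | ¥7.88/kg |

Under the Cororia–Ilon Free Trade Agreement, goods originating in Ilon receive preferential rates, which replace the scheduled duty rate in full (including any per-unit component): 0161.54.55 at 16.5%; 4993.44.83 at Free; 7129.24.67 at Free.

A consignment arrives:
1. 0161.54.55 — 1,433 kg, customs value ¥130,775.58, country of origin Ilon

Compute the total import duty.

¥21,577.97

Line 1 (0161.54.55, Ilon, 1,433 kg, ¥130,775.58):
Base rate for 0161.54.55 is 20.5%.
Origin Ilon qualifies under the Cororia–Ilon agreement and 0161.54.55 is covered: preferential rate 16.5% applies instead.
Duty = ¥130,775.58 × 16.5% = ¥21,577.97.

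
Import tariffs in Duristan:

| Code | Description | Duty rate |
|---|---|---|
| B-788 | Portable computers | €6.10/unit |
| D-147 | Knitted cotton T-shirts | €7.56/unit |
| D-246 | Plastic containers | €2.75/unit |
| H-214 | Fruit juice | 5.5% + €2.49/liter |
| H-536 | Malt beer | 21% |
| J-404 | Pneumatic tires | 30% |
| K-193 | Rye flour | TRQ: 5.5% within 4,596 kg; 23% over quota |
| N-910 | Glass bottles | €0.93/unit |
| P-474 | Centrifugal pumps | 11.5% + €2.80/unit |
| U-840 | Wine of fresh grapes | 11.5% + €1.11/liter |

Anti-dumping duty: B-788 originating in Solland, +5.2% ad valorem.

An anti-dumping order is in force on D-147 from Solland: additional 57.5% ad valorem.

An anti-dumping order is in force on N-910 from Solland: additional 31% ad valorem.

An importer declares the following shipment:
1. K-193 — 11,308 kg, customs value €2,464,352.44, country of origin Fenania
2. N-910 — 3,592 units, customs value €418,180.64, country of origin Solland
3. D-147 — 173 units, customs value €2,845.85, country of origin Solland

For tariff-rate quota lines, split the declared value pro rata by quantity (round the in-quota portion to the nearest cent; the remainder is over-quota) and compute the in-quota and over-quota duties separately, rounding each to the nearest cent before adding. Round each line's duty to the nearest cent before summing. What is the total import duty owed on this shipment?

Line 1 (K-193, Fenania, 11,308 kg, €2,464,352.44):
Code K-193 is under a tariff-rate quota (threshold 4,596 kg). In-quota: 4,596 kg at 5.5%; over-quota: 6,712 kg at 23%.
Pro-rata value split: in-quota = €2,464,352.44 × 4,596/11,308 = €1,001,606.28; over-quota = €2,464,352.44 − €1,001,606.28 = €1,462,746.16.
In-quota duty = €1,001,606.28 × 5.5% = €55,088.35. Over-quota duty = €1,462,746.16 × 23% = €336,431.62.
Line duty = €55,088.35 + €336,431.62 = €391,519.97.
Line 2 (N-910, Solland, 3,592 units, €418,180.64):
Base rate for N-910 is €0.93/unit.
Additional duty on N-910 from Solland: +31% ad valorem. Applied ad valorem rate = 31%.
Duty = €418,180.64 × 31% + 3,592 × €0.93 = €132,976.56.
Line 3 (D-147, Solland, 173 units, €2,845.85):
Base rate for D-147 is €7.56/unit.
Additional duty on D-147 from Solland: +57.5% ad valorem. Applied ad valorem rate = 57.5%.
Duty = €2,845.85 × 57.5% + 173 × €7.56 = €2,944.24.
Total = €391,519.97 + €132,976.56 + €2,944.24 = €527,440.77.

€527,440.77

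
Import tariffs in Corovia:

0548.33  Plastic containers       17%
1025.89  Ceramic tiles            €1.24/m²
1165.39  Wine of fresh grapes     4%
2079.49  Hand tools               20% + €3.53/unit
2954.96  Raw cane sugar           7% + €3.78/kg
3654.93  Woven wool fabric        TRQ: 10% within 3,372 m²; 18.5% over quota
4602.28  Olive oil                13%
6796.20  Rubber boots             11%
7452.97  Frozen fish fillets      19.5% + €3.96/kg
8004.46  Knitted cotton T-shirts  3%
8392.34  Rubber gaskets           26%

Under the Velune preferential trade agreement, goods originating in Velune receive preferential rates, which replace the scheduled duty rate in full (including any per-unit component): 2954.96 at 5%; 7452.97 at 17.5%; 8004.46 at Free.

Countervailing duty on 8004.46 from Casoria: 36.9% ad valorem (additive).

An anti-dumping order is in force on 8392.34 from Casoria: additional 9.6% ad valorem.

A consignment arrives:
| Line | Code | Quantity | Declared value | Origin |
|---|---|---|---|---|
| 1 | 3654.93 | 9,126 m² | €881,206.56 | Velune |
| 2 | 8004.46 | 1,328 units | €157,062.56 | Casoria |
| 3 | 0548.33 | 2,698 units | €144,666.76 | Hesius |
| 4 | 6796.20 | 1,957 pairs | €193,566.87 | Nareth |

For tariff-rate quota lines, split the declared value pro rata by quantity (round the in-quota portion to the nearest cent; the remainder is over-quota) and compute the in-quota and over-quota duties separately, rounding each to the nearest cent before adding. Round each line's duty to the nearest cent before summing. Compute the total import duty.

€243,900.85

Line 1 (3654.93, Velune, 9,126 m², €881,206.56):
Code 3654.93 is under a tariff-rate quota (threshold 3,372 m²). In-quota: 3,372 m² at 10%; over-quota: 5,754 m² at 18.5%.
Pro-rata value split: in-quota = €881,206.56 × 3,372/9,126 = €325,600.32; over-quota = €881,206.56 − €325,600.32 = €555,606.24.
In-quota duty = €325,600.32 × 10% = €32,560.03. Over-quota duty = €555,606.24 × 18.5% = €102,787.15.
Line duty = €32,560.03 + €102,787.15 = €135,347.18.
Line 2 (8004.46, Casoria, 1,328 units, €157,062.56):
Base rate for 8004.46 is 3%.
8004.46 has an FTA preferential rate, but origin Casoria is not Velune; base rate stands.
Additional duty on 8004.46 from Casoria: +36.9%. Applied ad valorem rate: 3% + 36.9% = 39.9%.
Duty = €157,062.56 × 39.9% = €62,667.96.
Line 3 (0548.33, Hesius, 2,698 units, €144,666.76):
Base rate for 0548.33 is 17%.
Duty = €144,666.76 × 17% = €24,593.35.
Line 4 (6796.20, Nareth, 1,957 pairs, €193,566.87):
Base rate for 6796.20 is 11%.
Duty = €193,566.87 × 11% = €21,292.36.
Total = €135,347.18 + €62,667.96 + €24,593.35 + €21,292.36 = €243,900.85.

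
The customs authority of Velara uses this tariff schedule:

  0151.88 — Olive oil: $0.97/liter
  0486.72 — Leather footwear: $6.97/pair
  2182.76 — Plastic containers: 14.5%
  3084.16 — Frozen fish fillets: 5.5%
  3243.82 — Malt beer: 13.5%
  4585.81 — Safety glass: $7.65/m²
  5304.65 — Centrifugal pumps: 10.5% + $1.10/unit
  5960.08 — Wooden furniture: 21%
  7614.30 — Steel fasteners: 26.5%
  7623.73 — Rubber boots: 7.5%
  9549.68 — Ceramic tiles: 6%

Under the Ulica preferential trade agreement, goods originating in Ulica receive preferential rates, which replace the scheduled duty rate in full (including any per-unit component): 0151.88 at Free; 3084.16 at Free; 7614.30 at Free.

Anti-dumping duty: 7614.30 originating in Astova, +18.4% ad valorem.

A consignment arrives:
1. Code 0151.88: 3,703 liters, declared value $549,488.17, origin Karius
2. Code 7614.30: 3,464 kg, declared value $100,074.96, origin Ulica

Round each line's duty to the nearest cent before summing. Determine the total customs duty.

$3,591.91

Line 1 (0151.88, Karius, 3,703 liters, $549,488.17):
Base rate for 0151.88 is $0.97/liter.
0151.88 has an FTA preferential rate, but origin Karius is not Ulica; base rate stands.
Duty = 3,703 × $0.97 = $3,591.91.
Line 2 (7614.30, Ulica, 3,464 kg, $100,074.96):
Base rate for 7614.30 is 26.5%.
Origin Ulica qualifies under the Velara–Ulica agreement and 7614.30 is covered: preferential rate Free applies instead.
The additional-duty order on 7614.30 targets Astova, not Ulica; it does not apply.
Duty = $100,074.96 × 0% = $0.00.
Total = $3,591.91 + $0.00 = $3,591.91.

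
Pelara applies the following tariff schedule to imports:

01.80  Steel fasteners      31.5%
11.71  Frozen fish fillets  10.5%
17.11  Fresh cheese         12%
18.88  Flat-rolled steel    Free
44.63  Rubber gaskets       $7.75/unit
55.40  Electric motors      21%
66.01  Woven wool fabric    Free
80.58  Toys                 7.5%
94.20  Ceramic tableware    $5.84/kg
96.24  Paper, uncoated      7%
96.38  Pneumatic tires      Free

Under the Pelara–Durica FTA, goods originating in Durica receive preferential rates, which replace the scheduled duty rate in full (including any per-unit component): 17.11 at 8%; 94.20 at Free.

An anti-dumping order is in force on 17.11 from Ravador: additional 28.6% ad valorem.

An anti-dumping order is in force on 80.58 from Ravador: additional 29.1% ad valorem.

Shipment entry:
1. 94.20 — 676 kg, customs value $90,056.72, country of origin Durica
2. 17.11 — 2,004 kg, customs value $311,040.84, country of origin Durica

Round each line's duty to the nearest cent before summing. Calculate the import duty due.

$24,883.27

Line 1 (94.20, Durica, 676 kg, $90,056.72):
Base rate for 94.20 is $5.84/kg.
Origin Durica qualifies under the Pelara–Durica agreement and 94.20 is covered: preferential rate Free applies instead.
Duty = $90,056.72 × 0% = $0.00.
Line 2 (17.11, Durica, 2,004 kg, $311,040.84):
Base rate for 17.11 is 12%.
Origin Durica qualifies under the Pelara–Durica agreement and 17.11 is covered: preferential rate 8% applies instead.
The additional-duty order on 17.11 targets Ravador, not Durica; it does not apply.
Duty = $311,040.84 × 8% = $24,883.27.
Total = $0.00 + $24,883.27 = $24,883.27.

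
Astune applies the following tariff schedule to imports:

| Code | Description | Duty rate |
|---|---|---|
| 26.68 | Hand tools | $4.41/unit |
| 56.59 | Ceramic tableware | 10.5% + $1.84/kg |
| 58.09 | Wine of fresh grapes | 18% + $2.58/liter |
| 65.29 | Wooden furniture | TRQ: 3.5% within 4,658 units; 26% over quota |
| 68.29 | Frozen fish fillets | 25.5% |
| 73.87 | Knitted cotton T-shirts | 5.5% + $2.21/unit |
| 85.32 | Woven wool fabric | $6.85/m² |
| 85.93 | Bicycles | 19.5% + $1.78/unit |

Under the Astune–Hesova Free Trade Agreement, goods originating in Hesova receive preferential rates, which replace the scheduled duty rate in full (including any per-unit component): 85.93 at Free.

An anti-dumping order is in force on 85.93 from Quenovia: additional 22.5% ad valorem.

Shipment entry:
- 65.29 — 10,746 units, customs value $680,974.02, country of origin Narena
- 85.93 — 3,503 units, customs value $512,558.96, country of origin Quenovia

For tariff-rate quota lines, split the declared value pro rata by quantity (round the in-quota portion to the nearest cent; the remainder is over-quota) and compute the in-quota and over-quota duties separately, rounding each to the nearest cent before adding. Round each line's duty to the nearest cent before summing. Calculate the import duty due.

Line 1 (65.29, Narena, 10,746 units, $680,974.02):
Code 65.29 is under a tariff-rate quota (threshold 4,658 units). In-quota: 4,658 units at 3.5%; over-quota: 6,088 units at 26%.
Pro-rata value split: in-quota = $680,974.02 × 4,658/10,746 = $295,177.46; over-quota = $680,974.02 − $295,177.46 = $385,796.56.
In-quota duty = $295,177.46 × 3.5% = $10,331.21. Over-quota duty = $385,796.56 × 26% = $100,307.11.
Line duty = $10,331.21 + $100,307.11 = $110,638.32.
Line 2 (85.93, Quenovia, 3,503 units, $512,558.96):
Base rate for 85.93 is 19.5% + $1.78/unit.
85.93 has an FTA preferential rate, but origin Quenovia is not Hesova; base rate stands.
Additional duty on 85.93 from Quenovia: +22.5%. Applied ad valorem rate: 19.5% + 22.5% = 42%.
Duty = $512,558.96 × 42% + 3,503 × $1.78 = $221,510.10.
Total = $110,638.32 + $221,510.10 = $332,148.42.

$332,148.42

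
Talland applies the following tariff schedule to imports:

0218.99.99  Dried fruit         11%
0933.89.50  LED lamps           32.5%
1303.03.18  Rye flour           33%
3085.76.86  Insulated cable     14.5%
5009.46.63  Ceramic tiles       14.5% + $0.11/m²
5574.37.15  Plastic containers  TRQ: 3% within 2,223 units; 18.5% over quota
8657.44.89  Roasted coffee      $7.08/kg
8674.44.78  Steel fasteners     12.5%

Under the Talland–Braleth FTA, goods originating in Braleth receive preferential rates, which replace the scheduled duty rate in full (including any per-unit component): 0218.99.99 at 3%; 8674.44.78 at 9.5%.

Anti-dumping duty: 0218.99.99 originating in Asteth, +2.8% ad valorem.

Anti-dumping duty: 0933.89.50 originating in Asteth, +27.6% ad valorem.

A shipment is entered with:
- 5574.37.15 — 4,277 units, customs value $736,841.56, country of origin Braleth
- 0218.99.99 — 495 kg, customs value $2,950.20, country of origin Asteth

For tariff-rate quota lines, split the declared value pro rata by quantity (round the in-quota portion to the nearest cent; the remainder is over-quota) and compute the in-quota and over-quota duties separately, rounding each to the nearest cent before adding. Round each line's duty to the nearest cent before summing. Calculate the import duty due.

Line 1 (5574.37.15, Braleth, 4,277 units, $736,841.56):
Code 5574.37.15 is under a tariff-rate quota (threshold 2,223 units). In-quota: 2,223 units at 3%; over-quota: 2,054 units at 18.5%.
Pro-rata value split: in-quota = $736,841.56 × 2,223/4,277 = $382,978.44; over-quota = $736,841.56 − $382,978.44 = $353,863.12.
In-quota duty = $382,978.44 × 3% = $11,489.35. Over-quota duty = $353,863.12 × 18.5% = $65,464.68.
Line duty = $11,489.35 + $65,464.68 = $76,954.03.
Line 2 (0218.99.99, Asteth, 495 kg, $2,950.20):
Base rate for 0218.99.99 is 11%.
0218.99.99 has an FTA preferential rate, but origin Asteth is not Braleth; base rate stands.
Additional duty on 0218.99.99 from Asteth: +2.8%. Applied ad valorem rate: 11% + 2.8% = 13.8%.
Duty = $2,950.20 × 13.8% = $407.13.
Total = $76,954.03 + $407.13 = $77,361.16.

$77,361.16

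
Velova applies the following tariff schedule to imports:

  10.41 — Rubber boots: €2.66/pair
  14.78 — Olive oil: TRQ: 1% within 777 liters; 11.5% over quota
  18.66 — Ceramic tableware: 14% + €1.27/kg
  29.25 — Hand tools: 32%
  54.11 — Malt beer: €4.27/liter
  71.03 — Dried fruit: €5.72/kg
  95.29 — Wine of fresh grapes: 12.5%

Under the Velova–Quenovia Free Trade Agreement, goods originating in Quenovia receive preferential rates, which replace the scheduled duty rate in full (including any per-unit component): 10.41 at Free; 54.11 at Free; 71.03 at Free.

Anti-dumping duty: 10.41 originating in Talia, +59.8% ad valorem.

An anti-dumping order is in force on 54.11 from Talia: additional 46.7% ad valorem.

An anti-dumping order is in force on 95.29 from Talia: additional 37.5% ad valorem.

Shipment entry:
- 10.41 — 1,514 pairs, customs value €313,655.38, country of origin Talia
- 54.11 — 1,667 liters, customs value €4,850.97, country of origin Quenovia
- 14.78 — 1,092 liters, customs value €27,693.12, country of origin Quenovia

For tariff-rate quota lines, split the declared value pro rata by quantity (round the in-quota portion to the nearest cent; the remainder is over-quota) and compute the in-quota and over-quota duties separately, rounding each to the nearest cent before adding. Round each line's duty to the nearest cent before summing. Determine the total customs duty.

Line 1 (10.41, Talia, 1,514 pairs, €313,655.38):
Base rate for 10.41 is €2.66/pair.
10.41 has an FTA preferential rate, but origin Talia is not Quenovia; base rate stands.
Additional duty on 10.41 from Talia: +59.8% ad valorem. Applied ad valorem rate = 59.8%.
Duty = €313,655.38 × 59.8% + 1,514 × €2.66 = €191,593.16.
Line 2 (54.11, Quenovia, 1,667 liters, €4,850.97):
Base rate for 54.11 is €4.27/liter.
Origin Quenovia qualifies under the Velova–Quenovia agreement and 54.11 is covered: preferential rate Free applies instead.
The additional-duty order on 54.11 targets Talia, not Quenovia; it does not apply.
Duty = €4,850.97 × 0% = €0.00.
Line 3 (14.78, Quenovia, 1,092 liters, €27,693.12):
Code 14.78 is under a tariff-rate quota (threshold 777 liters). In-quota: 777 liters at 1%; over-quota: 315 liters at 11.5%.
Pro-rata value split: in-quota = €27,693.12 × 777/1,092 = €19,704.72; over-quota = €27,693.12 − €19,704.72 = €7,988.40.
In-quota duty = €19,704.72 × 1% = €197.05. Over-quota duty = €7,988.40 × 11.5% = €918.67.
Line duty = €197.05 + €918.67 = €1,115.72.
Total = €191,593.16 + €0.00 + €1,115.72 = €192,708.88.

€192,708.88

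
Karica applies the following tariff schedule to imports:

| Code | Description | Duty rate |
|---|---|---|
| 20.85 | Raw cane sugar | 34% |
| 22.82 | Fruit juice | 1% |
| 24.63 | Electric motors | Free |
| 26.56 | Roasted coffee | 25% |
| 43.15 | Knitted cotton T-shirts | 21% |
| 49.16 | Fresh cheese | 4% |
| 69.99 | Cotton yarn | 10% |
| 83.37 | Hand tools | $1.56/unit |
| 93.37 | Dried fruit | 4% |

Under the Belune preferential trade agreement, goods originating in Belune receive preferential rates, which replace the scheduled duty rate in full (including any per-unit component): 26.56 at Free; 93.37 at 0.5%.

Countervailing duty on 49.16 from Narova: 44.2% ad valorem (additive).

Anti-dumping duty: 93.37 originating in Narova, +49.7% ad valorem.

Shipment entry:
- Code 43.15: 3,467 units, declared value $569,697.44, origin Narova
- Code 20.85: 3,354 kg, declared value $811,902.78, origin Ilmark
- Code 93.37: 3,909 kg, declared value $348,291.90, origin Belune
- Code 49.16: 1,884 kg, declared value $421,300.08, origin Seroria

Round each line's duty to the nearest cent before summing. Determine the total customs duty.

$414,276.87

Line 1 (43.15, Narova, 3,467 units, $569,697.44):
Base rate for 43.15 is 21%.
Duty = $569,697.44 × 21% = $119,636.46.
Line 2 (20.85, Ilmark, 3,354 kg, $811,902.78):
Base rate for 20.85 is 34%.
Duty = $811,902.78 × 34% = $276,046.95.
Line 3 (93.37, Belune, 3,909 kg, $348,291.90):
Base rate for 93.37 is 4%.
Origin Belune qualifies under the Karica–Belune agreement and 93.37 is covered: preferential rate 0.5% applies instead.
The additional-duty order on 93.37 targets Narova, not Belune; it does not apply.
Duty = $348,291.90 × 0.5% = $1,741.46.
Line 4 (49.16, Seroria, 1,884 kg, $421,300.08):
Base rate for 49.16 is 4%.
The additional-duty order on 49.16 targets Narova, not Seroria; it does not apply.
Duty = $421,300.08 × 4% = $16,852.00.
Total = $119,636.46 + $276,046.95 + $1,741.46 + $16,852.00 = $414,276.87.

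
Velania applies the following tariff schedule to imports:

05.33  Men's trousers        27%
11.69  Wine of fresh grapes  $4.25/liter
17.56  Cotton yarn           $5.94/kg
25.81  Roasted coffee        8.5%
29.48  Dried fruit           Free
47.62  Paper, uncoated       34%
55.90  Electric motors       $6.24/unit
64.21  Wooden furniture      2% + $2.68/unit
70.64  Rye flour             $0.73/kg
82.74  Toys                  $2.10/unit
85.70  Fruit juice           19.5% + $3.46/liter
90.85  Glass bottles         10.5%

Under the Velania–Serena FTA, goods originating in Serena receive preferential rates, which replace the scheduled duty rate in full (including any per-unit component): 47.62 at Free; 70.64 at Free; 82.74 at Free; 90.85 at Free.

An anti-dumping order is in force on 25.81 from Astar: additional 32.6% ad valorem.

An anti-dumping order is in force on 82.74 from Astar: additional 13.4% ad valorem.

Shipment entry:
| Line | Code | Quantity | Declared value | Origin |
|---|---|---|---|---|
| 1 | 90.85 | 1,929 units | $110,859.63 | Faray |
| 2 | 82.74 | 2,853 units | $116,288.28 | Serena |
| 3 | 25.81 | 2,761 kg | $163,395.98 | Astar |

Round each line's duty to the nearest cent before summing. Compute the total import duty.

Line 1 (90.85, Faray, 1,929 units, $110,859.63):
Base rate for 90.85 is 10.5%.
90.85 has an FTA preferential rate, but origin Faray is not Serena; base rate stands.
Duty = $110,859.63 × 10.5% = $11,640.26.
Line 2 (82.74, Serena, 2,853 units, $116,288.28):
Base rate for 82.74 is $2.10/unit.
Origin Serena qualifies under the Velania–Serena agreement and 82.74 is covered: preferential rate Free applies instead.
The additional-duty order on 82.74 targets Astar, not Serena; it does not apply.
Duty = $116,288.28 × 0% = $0.00.
Line 3 (25.81, Astar, 2,761 kg, $163,395.98):
Base rate for 25.81 is 8.5%.
Additional duty on 25.81 from Astar: +32.6%. Applied ad valorem rate: 8.5% + 32.6% = 41.1%.
Duty = $163,395.98 × 41.1% = $67,155.75.
Total = $11,640.26 + $0.00 + $67,155.75 = $78,796.01.

$78,796.01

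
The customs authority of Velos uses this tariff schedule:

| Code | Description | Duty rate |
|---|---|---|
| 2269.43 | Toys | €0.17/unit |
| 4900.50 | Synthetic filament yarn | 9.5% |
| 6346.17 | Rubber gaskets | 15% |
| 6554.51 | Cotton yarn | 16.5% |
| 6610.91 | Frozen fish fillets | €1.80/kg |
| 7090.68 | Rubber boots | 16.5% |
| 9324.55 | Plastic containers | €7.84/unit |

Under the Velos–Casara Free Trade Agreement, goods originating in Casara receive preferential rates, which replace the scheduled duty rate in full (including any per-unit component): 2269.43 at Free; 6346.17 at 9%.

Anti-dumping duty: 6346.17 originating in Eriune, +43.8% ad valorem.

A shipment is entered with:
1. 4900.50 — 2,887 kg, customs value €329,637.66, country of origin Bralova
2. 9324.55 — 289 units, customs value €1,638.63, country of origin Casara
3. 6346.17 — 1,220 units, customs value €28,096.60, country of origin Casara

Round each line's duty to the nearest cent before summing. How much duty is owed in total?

Line 1 (4900.50, Bralova, 2,887 kg, €329,637.66):
Base rate for 4900.50 is 9.5%.
Duty = €329,637.66 × 9.5% = €31,315.58.
Line 2 (9324.55, Casara, 289 units, €1,638.63):
Base rate for 9324.55 is €7.84/unit.
Origin Casara is the FTA partner but 9324.55 is not on the preference list; base rate stands.
Duty = 289 × €7.84 = €2,265.76.
Line 3 (6346.17, Casara, 1,220 units, €28,096.60):
Base rate for 6346.17 is 15%.
Origin Casara qualifies under the Velos–Casara agreement and 6346.17 is covered: preferential rate 9% applies instead.
The additional-duty order on 6346.17 targets Eriune, not Casara; it does not apply.
Duty = €28,096.60 × 9% = €2,528.69.
Total = €31,315.58 + €2,265.76 + €2,528.69 = €36,110.03.

€36,110.03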